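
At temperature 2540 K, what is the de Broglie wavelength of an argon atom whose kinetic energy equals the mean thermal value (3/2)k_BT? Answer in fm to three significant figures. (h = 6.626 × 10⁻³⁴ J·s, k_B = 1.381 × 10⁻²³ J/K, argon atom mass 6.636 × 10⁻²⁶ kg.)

λ = 7930 fm

KE = (3/2)k_BT = 1.5 × 1.381 × 10⁻²³ × 2540 = 5.262 × 10⁻²⁰ J.
p = √(2mKE) = √(2 × 6.636 × 10⁻²⁶ × 5.262 × 10⁻²⁰) = 8.357 × 10⁻²³ kg·m/s.
λ = h/p = 7.93 × 10⁻¹² m = 7930 fm.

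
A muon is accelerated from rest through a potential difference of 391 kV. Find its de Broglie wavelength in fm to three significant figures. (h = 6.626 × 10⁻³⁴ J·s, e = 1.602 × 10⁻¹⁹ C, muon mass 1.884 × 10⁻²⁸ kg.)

λ = 136 fm

KE = eV = 1.602 × 10⁻¹⁹ × 3.910 × 10⁵ = 6.264 × 10⁻¹⁴ J.
p = √(2mKE) = √(2 × 1.884 × 10⁻²⁸ × 6.264 × 10⁻¹⁴) = 4.858 × 10⁻²¹ kg·m/s.
λ = h/p = 6.626 × 10⁻³⁴ / 4.858 × 10⁻²¹ = 1.36 × 10⁻¹³ m = 136 fm.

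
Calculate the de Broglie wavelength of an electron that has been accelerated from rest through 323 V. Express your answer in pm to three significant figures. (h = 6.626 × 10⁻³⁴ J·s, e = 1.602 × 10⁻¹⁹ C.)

KE = eV = 1.602 × 10⁻¹⁹ × 323.0 = 5.174 × 10⁻¹⁷ J.
p = √(2mKE) = √(2 × 9.109 × 10⁻³¹ × 5.174 × 10⁻¹⁷) = 9.709 × 10⁻²⁴ kg·m/s.
λ = h/p = 6.626 × 10⁻³⁴ / 9.709 × 10⁻²⁴ = 6.82 × 10⁻¹¹ m = 68.2 pm.

λ = 68.2 pm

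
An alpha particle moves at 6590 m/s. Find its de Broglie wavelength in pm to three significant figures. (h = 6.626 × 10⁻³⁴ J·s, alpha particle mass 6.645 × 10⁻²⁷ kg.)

p = mv = 6.645 × 10⁻²⁷ × 6590 = 4.379 × 10⁻²³ kg·m/s.
λ = h/p = 6.626 × 10⁻³⁴ / 4.379 × 10⁻²³ = 1.51 × 10⁻¹¹ m = 15.1 pm.

λ = 15.1 pm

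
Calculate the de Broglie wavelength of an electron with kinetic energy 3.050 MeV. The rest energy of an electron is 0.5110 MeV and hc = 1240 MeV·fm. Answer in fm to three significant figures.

Total energy E = KE + m₀c² = 3.050 + 0.5110 = 3.5610 MeV.
(pc)² = E² − (m₀c²)² = (3.5610)² − (0.5110)² = 12.42 MeV², so pc = 3.524 MeV.
λ = hc/(pc) = 1240 MeV·fm / 3.524 MeV = 352 fm.

λ = 352 fm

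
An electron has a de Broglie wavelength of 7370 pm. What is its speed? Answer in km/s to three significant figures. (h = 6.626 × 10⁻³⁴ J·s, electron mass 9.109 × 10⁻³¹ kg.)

v = 98.7 km/s

p = h/λ = 6.626 × 10⁻³⁴ / 7.370 × 10⁻⁹ = 8.991 × 10⁻²⁶ kg·m/s.
v = p/m = 8.991 × 10⁻²⁶ / 9.109 × 10⁻³¹ = 9.87 × 10⁴ m/s = 98.7 km/s.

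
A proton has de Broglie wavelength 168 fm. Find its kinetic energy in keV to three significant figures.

p = h/λ = 6.626 × 10⁻³⁴ / 1.680 × 10⁻¹³ = 3.944 × 10⁻²¹ kg·m/s.
KE = p²/(2m) = (3.944 × 10⁻²¹)² / (2 × 1.673 × 10⁻²⁷) = 4.649 × 10⁻¹⁵ J = 29.0 keV.

KE = 29.0 keV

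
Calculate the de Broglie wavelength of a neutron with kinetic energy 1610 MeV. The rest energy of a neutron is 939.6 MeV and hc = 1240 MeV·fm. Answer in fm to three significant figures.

Total energy E = KE + m₀c² = 1610 + 939.6 = 2549.6 MeV.
(pc)² = E² − (m₀c²)² = (2549.6)² − (939.6)² = 5.618 × 10⁶ MeV², so pc = 2370 MeV.
λ = hc/(pc) = 1240 MeV·fm / 2370 MeV = 0.523 fm.

λ = 0.523 fm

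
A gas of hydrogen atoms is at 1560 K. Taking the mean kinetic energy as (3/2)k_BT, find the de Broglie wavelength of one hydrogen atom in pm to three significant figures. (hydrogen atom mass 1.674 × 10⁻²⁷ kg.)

KE = (3/2)k_BT = 1.5 × 1.381 × 10⁻²³ × 1560 = 3.232 × 10⁻²⁰ J.
p = √(2mKE) = √(2 × 1.674 × 10⁻²⁷ × 3.232 × 10⁻²⁰) = 1.040 × 10⁻²³ kg·m/s.
λ = h/p = 6.37 × 10⁻¹¹ m = 63.7 pm.

λ = 63.7 pm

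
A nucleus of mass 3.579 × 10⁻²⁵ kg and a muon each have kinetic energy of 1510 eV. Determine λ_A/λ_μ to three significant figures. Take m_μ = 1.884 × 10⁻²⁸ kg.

At fixed KE, p = √(2mKE) so λ = h/p ∝ 1/√m.
λ_A/λ_μ = √(m_μ/m_A) = √(1.884 × 10⁻²⁸/3.579 × 10⁻²⁵) = √(5.264 × 10⁻⁴) = 0.0229.

λ_A/λ_μ = 0.0229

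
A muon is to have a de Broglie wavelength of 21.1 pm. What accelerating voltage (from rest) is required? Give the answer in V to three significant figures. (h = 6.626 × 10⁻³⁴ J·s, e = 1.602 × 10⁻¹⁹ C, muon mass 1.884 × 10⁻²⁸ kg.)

p = h/λ = 6.626 × 10⁻³⁴ / 2.110 × 10⁻¹¹ = 3.140 × 10⁻²³ kg·m/s.
KE = p²/(2m) = 2.617 × 10⁻¹⁸ J.
V = KE/e = 2.617 × 10⁻¹⁸ / (1.602 × 10⁻¹⁹) = 16.3 V.

V = 16.3 V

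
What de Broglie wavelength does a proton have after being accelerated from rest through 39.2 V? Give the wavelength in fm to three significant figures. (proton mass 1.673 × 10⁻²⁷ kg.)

λ = 4570 fm

KE = eV = 1.602 × 10⁻¹⁹ × 39.20 = 6.280 × 10⁻¹⁸ J.
p = √(2mKE) = √(2 × 1.673 × 10⁻²⁷ × 6.280 × 10⁻¹⁸) = 1.450 × 10⁻²² kg·m/s.
λ = h/p = 6.626 × 10⁻³⁴ / 1.450 × 10⁻²² = 4.57 × 10⁻¹² m = 4570 fm.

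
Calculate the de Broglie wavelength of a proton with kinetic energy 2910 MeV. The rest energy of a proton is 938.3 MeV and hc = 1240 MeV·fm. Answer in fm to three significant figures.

λ = 0.332 fm

Total energy E = KE + m₀c² = 2910 + 938.3 = 3848.3 MeV.
(pc)² = E² − (m₀c²)² = (3848.3)² − (938.3)² = 1.393 × 10⁷ MeV², so pc = 3732 MeV.
λ = hc/(pc) = 1240 MeV·fm / 3732 MeV = 0.332 fm.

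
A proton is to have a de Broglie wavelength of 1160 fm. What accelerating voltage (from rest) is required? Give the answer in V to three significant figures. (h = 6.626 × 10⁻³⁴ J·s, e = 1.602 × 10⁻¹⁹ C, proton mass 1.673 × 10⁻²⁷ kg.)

p = h/λ = 6.626 × 10⁻³⁴ / 1.160 × 10⁻¹² = 5.712 × 10⁻²² kg·m/s.
KE = p²/(2m) = 9.751 × 10⁻¹⁷ J.
V = KE/e = 9.751 × 10⁻¹⁷ / (1.602 × 10⁻¹⁹) = 609 V.

V = 609 V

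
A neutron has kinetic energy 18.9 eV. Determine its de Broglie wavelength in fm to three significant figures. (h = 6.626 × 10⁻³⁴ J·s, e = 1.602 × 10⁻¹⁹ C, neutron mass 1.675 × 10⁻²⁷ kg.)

KE = 18.9 eV = 3.028 × 10⁻¹⁸ J.
p = √(2mKE) = √(2 × 1.675 × 10⁻²⁷ × 3.028 × 10⁻¹⁸) = 1.007 × 10⁻²² kg·m/s.
λ = h/p = 6.626 × 10⁻³⁴ / 1.007 × 10⁻²² = 6.58 × 10⁻¹² m = 6580 fm.

λ = 6580 fm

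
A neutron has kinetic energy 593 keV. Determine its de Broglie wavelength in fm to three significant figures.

KE = 593 keV = 9.500 × 10⁻¹⁴ J.
p = √(2mKE) = √(2 × 1.675 × 10⁻²⁷ × 9.500 × 10⁻¹⁴) = 1.784 × 10⁻²⁰ kg·m/s.
λ = h/p = 6.626 × 10⁻³⁴ / 1.784 × 10⁻²⁰ = 3.71 × 10⁻¹⁴ m = 37.1 fm.

λ = 37.1 fm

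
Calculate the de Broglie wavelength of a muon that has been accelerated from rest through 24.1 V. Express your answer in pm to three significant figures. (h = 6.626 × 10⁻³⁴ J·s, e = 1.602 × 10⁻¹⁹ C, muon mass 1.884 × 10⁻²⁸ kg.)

KE = eV = 1.602 × 10⁻¹⁹ × 24.10 = 3.861 × 10⁻¹⁸ J.
p = √(2mKE) = √(2 × 1.884 × 10⁻²⁸ × 3.861 × 10⁻¹⁸) = 3.814 × 10⁻²³ kg·m/s.
λ = h/p = 6.626 × 10⁻³⁴ / 3.814 × 10⁻²³ = 1.74 × 10⁻¹¹ m = 17.4 pm.

λ = 17.4 pm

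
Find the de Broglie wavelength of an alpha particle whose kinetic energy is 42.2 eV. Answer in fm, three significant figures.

λ = 2210 fm

KE = 42.2 eV = 6.760 × 10⁻¹⁸ J.
p = √(2mKE) = √(2 × 6.645 × 10⁻²⁷ × 6.760 × 10⁻¹⁸) = 2.997 × 10⁻²² kg·m/s.
λ = h/p = 6.626 × 10⁻³⁴ / 2.997 × 10⁻²² = 2.21 × 10⁻¹² m = 2210 fm.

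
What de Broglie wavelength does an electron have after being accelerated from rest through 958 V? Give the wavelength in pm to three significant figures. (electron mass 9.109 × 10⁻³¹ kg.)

KE = eV = 1.602 × 10⁻¹⁹ × 958.0 = 1.535 × 10⁻¹⁶ J.
p = √(2mKE) = √(2 × 9.109 × 10⁻³¹ × 1.535 × 10⁻¹⁶) = 1.672 × 10⁻²³ kg·m/s.
λ = h/p = 6.626 × 10⁻³⁴ / 1.672 × 10⁻²³ = 3.96 × 10⁻¹¹ m = 39.6 pm.

λ = 39.6 pm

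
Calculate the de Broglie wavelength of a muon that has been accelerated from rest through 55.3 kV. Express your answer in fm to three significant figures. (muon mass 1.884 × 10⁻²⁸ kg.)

λ = 363 fm

KE = eV = 1.602 × 10⁻¹⁹ × 5.530 × 10⁴ = 8.859 × 10⁻¹⁵ J.
p = √(2mKE) = √(2 × 1.884 × 10⁻²⁸ × 8.859 × 10⁻¹⁵) = 1.827 × 10⁻²¹ kg·m/s.
λ = h/p = 6.626 × 10⁻³⁴ / 1.827 × 10⁻²¹ = 3.63 × 10⁻¹³ m = 363 fm.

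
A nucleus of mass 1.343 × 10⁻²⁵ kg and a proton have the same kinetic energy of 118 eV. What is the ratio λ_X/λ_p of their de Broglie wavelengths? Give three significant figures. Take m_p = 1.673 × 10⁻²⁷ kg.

λ_X/λ_p = 0.112

At fixed KE, p = √(2mKE) so λ = h/p ∝ 1/√m.
λ_X/λ_p = √(m_p/m_X) = √(1.673 × 10⁻²⁷/1.343 × 10⁻²⁵) = √(0.01246) = 0.112.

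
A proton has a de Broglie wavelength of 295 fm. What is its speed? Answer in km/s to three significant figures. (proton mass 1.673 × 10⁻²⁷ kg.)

v = 1340 km/s

p = h/λ = 6.626 × 10⁻³⁴ / 2.950 × 10⁻¹³ = 2.246 × 10⁻²¹ kg·m/s.
v = p/m = 2.246 × 10⁻²¹ / 1.673 × 10⁻²⁷ = 1.34 × 10⁶ m/s = 1340 km/s.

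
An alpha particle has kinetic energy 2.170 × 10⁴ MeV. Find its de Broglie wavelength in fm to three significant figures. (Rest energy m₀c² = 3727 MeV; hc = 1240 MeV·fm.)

λ = 0.0493 fm

Total energy E = KE + m₀c² = 2.170 × 10⁴ + 3727 = 25427 MeV.
(pc)² = E² − (m₀c²)² = (25427)² − (3727)² = 6.326 × 10⁸ MeV², so pc = 2.515 × 10⁴ MeV.
λ = hc/(pc) = 1240 MeV·fm / 2.515 × 10⁴ MeV = 0.0493 fm.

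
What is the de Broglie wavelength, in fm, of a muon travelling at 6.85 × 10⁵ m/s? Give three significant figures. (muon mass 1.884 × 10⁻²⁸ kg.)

p = mv = 1.884 × 10⁻²⁸ × 6.85 × 10⁵ = 1.291 × 10⁻²² kg·m/s.
λ = h/p = 6.626 × 10⁻³⁴ / 1.291 × 10⁻²² = 5.13 × 10⁻¹² m = 5130 fm.

λ = 5130 fm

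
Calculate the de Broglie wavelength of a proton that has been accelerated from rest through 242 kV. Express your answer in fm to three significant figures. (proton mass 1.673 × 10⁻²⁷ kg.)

λ = 58.2 fm

KE = eV = 1.602 × 10⁻¹⁹ × 2.420 × 10⁵ = 3.877 × 10⁻¹⁴ J.
p = √(2mKE) = √(2 × 1.673 × 10⁻²⁷ × 3.877 × 10⁻¹⁴) = 1.139 × 10⁻²⁰ kg·m/s.
λ = h/p = 6.626 × 10⁻³⁴ / 1.139 × 10⁻²⁰ = 5.82 × 10⁻¹⁴ m = 58.2 fm.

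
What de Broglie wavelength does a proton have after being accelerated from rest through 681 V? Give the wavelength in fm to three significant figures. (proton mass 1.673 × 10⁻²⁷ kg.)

KE = eV = 1.602 × 10⁻¹⁹ × 681.0 = 1.091 × 10⁻¹⁶ J.
p = √(2mKE) = √(2 × 1.673 × 10⁻²⁷ × 1.091 × 10⁻¹⁶) = 6.042 × 10⁻²² kg·m/s.
λ = h/p = 6.626 × 10⁻³⁴ / 6.042 × 10⁻²² = 1.10 × 10⁻¹² m = 1100 fm.

λ = 1100 fm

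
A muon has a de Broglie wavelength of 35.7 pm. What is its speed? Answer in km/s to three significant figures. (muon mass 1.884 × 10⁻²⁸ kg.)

p = h/λ = 6.626 × 10⁻³⁴ / 3.570 × 10⁻¹¹ = 1.856 × 10⁻²³ kg·m/s.
v = p/m = 1.856 × 10⁻²³ / 1.884 × 10⁻²⁸ = 9.85 × 10⁴ m/s = 98.5 km/s.

v = 98.5 km/s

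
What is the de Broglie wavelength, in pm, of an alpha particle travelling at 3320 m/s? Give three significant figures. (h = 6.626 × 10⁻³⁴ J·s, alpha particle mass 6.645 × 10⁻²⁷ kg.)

p = mv = 6.645 × 10⁻²⁷ × 3320 = 2.206 × 10⁻²³ kg·m/s.
λ = h/p = 6.626 × 10⁻³⁴ / 2.206 × 10⁻²³ = 3.00 × 10⁻¹¹ m = 30.0 pm.

λ = 30.0 pm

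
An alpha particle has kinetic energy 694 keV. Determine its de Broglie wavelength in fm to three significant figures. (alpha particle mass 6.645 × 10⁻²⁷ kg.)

λ = 17.2 fm

KE = 694 keV = 1.112 × 10⁻¹³ J.
p = √(2mKE) = √(2 × 6.645 × 10⁻²⁷ × 1.112 × 10⁻¹³) = 3.844 × 10⁻²⁰ kg·m/s.
λ = h/p = 6.626 × 10⁻³⁴ / 3.844 × 10⁻²⁰ = 1.72 × 10⁻¹⁴ m = 17.2 fm.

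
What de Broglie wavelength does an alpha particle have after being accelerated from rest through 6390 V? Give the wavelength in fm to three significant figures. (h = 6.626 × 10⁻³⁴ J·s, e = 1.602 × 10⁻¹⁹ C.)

λ = 127 fm

KE = 2eV = 2 × 1.602 × 10⁻¹⁹ × 6390 = 2.047 × 10⁻¹⁵ J.
p = √(2mKE) = √(2 × 6.645 × 10⁻²⁷ × 2.047 × 10⁻¹⁵) = 5.216 × 10⁻²¹ kg·m/s.
λ = h/p = 6.626 × 10⁻³⁴ / 5.216 × 10⁻²¹ = 1.27 × 10⁻¹³ m = 127 fm.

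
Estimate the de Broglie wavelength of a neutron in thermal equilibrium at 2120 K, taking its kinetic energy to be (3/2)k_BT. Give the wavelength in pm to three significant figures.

λ = 54.6 pm

KE = (3/2)k_BT = 1.5 × 1.381 × 10⁻²³ × 2120 = 4.392 × 10⁻²⁰ J.
p = √(2mKE) = √(2 × 1.675 × 10⁻²⁷ × 4.392 × 10⁻²⁰) = 1.213 × 10⁻²³ kg·m/s.
λ = h/p = 5.46 × 10⁻¹¹ m = 54.6 pm.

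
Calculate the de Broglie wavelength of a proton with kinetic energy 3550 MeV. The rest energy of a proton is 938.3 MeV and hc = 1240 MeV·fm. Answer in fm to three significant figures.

Total energy E = KE + m₀c² = 3550 + 938.3 = 4488.3 MeV.
(pc)² = E² − (m₀c²)² = (4488.3)² − (938.3)² = 1.926 × 10⁷ MeV², so pc = 4389 MeV.
λ = hc/(pc) = 1240 MeV·fm / 4389 MeV = 0.283 fm.

λ = 0.283 fm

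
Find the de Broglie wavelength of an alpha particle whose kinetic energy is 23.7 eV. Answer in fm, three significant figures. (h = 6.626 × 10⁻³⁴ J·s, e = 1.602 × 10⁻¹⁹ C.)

λ = 2950 fm

KE = 23.7 eV = 3.797 × 10⁻¹⁸ J.
p = √(2mKE) = √(2 × 6.645 × 10⁻²⁷ × 3.797 × 10⁻¹⁸) = 2.246 × 10⁻²² kg·m/s.
λ = h/p = 6.626 × 10⁻³⁴ / 2.246 × 10⁻²² = 2.95 × 10⁻¹² m = 2950 fm.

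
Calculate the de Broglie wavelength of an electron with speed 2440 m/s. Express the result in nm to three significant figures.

p = mv = 9.109 × 10⁻³¹ × 2440 = 2.223 × 10⁻²⁷ kg·m/s.
λ = h/p = 6.626 × 10⁻³⁴ / 2.223 × 10⁻²⁷ = 2.98 × 10⁻⁷ m = 298 nm.

λ = 298 nm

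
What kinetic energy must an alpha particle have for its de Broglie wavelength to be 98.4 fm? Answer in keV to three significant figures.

KE = 21.3 keV

p = h/λ = 6.626 × 10⁻³⁴ / 9.840 × 10⁻¹⁴ = 6.734 × 10⁻²¹ kg·m/s.
KE = p²/(2m) = (6.734 × 10⁻²¹)² / (2 × 6.645 × 10⁻²⁷) = 3.412 × 10⁻¹⁵ J = 21.3 keV.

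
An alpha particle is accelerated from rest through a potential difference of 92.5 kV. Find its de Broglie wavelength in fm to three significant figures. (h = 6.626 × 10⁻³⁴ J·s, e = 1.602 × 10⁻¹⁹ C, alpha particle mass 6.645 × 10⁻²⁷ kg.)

λ = 33.4 fm

KE = 2eV = 2 × 1.602 × 10⁻¹⁹ × 9.250 × 10⁴ = 2.964 × 10⁻¹⁴ J.
p = √(2mKE) = √(2 × 6.645 × 10⁻²⁷ × 2.964 × 10⁻¹⁴) = 1.985 × 10⁻²⁰ kg·m/s.
λ = h/p = 6.626 × 10⁻³⁴ / 1.985 × 10⁻²⁰ = 3.34 × 10⁻¹⁴ m = 33.4 fm.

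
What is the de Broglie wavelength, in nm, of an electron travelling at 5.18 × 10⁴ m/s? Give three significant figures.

λ = 14.0 nm

p = mv = 9.109 × 10⁻³¹ × 5.18 × 10⁴ = 4.718 × 10⁻²⁶ kg·m/s.
λ = h/p = 6.626 × 10⁻³⁴ / 4.718 × 10⁻²⁶ = 1.40 × 10⁻⁸ m = 14.0 nm.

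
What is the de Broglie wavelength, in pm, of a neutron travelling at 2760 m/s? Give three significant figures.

p = mv = 1.675 × 10⁻²⁷ × 2760 = 4.623 × 10⁻²⁴ kg·m/s.
λ = h/p = 6.626 × 10⁻³⁴ / 4.623 × 10⁻²⁴ = 1.43 × 10⁻¹⁰ m = 143 pm.

λ = 143 pm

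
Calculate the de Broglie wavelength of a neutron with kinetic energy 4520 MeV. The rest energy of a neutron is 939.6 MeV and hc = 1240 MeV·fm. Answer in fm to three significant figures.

λ = 0.231 fm

Total energy E = KE + m₀c² = 4520 + 939.6 = 5459.6 MeV.
(pc)² = E² − (m₀c²)² = (5459.6)² − (939.6)² = 2.892 × 10⁷ MeV², so pc = 5378 MeV.
λ = hc/(pc) = 1240 MeV·fm / 5378 MeV = 0.231 fm.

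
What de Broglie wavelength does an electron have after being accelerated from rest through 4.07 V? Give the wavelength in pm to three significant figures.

KE = eV = 1.602 × 10⁻¹⁹ × 4.070 = 6.520 × 10⁻¹⁹ J.
p = √(2mKE) = √(2 × 9.109 × 10⁻³¹ × 6.520 × 10⁻¹⁹) = 1.090 × 10⁻²⁴ kg·m/s.
λ = h/p = 6.626 × 10⁻³⁴ / 1.090 × 10⁻²⁴ = 6.08 × 10⁻¹⁰ m = 608 pm.

λ = 608 pm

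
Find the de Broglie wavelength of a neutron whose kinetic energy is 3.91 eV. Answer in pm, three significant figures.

λ = 14.5 pm

KE = 3.91 eV = 6.264 × 10⁻¹⁹ J.
p = √(2mKE) = √(2 × 1.675 × 10⁻²⁷ × 6.264 × 10⁻¹⁹) = 4.581 × 10⁻²³ kg·m/s.
λ = h/p = 6.626 × 10⁻³⁴ / 4.581 × 10⁻²³ = 1.45 × 10⁻¹¹ m = 14.5 pm.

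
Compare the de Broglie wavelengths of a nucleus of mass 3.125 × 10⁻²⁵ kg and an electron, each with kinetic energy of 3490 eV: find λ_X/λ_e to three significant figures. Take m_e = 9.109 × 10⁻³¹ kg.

At fixed KE, p = √(2mKE) so λ = h/p ∝ 1/√m.
λ_X/λ_e = √(m_e/m_X) = √(9.109 × 10⁻³¹/3.125 × 10⁻²⁵) = √(2.915 × 10⁻⁶) = 1.71 × 10⁻³.

λ_X/λ_e = 1.71 × 10⁻³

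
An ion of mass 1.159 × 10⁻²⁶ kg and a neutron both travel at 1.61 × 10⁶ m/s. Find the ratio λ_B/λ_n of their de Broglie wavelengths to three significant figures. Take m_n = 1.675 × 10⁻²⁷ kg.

λ_B/λ_n = 0.145

At fixed v, p = mv so λ = h/(mv) ∝ 1/m.
λ_B/λ_n = m_n/m_B = 1.675 × 10⁻²⁷/1.159 × 10⁻²⁶ = 0.145.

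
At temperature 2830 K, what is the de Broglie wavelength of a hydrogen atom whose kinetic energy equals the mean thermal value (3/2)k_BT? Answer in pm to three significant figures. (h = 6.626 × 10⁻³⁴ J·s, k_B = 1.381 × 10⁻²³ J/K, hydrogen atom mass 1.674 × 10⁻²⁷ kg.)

KE = (3/2)k_BT = 1.5 × 1.381 × 10⁻²³ × 2830 = 5.862 × 10⁻²⁰ J.
p = √(2mKE) = √(2 × 1.674 × 10⁻²⁷ × 5.862 × 10⁻²⁰) = 1.401 × 10⁻²³ kg·m/s.
λ = h/p = 4.73 × 10⁻¹¹ m = 47.3 pm.

λ = 47.3 pm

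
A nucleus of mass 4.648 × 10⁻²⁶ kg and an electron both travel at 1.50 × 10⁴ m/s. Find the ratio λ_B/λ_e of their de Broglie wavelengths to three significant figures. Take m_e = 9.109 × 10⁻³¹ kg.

At fixed v, p = mv so λ = h/(mv) ∝ 1/m.
λ_B/λ_e = m_e/m_B = 9.109 × 10⁻³¹/4.648 × 10⁻²⁶ = 1.96 × 10⁻⁵.

λ_B/λ_e = 1.96 × 10⁻⁵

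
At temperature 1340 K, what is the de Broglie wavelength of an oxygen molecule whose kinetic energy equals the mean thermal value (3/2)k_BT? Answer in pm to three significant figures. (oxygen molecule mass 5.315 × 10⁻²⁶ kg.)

KE = (3/2)k_BT = 1.5 × 1.381 × 10⁻²³ × 1340 = 2.776 × 10⁻²⁰ J.
p = √(2mKE) = √(2 × 5.315 × 10⁻²⁶ × 2.776 × 10⁻²⁰) = 5.432 × 10⁻²³ kg·m/s.
λ = h/p = 1.22 × 10⁻¹¹ m = 12.2 pm.

λ = 12.2 pm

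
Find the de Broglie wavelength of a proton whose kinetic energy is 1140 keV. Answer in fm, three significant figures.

KE = 1140 keV = 1.826 × 10⁻¹³ J.
p = √(2mKE) = √(2 × 1.673 × 10⁻²⁷ × 1.826 × 10⁻¹³) = 2.472 × 10⁻²⁰ kg·m/s.
λ = h/p = 6.626 × 10⁻³⁴ / 2.472 × 10⁻²⁰ = 2.68 × 10⁻¹⁴ m = 26.8 fm.

λ = 26.8 fm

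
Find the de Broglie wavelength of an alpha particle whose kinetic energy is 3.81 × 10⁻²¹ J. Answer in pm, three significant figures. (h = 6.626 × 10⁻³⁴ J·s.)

p = √(2mKE) = √(2 × 6.645 × 10⁻²⁷ × 3.810 × 10⁻²¹) = 7.116 × 10⁻²⁴ kg·m/s.
λ = h/p = 6.626 × 10⁻³⁴ / 7.116 × 10⁻²⁴ = 9.31 × 10⁻¹¹ m = 93.1 pm.

λ = 93.1 pm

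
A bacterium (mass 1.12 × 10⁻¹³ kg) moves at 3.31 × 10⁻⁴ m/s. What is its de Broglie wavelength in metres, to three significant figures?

λ = 1.79 × 10⁻¹⁷ m

p = mv = 1.12 × 10⁻¹³ × 3.31 × 10⁻⁴ = 3.707 × 10⁻¹⁷ kg·m/s.
λ = h/p = 6.626 × 10⁻³⁴ / 3.707 × 10⁻¹⁷ = 1.79 × 10⁻¹⁷ m.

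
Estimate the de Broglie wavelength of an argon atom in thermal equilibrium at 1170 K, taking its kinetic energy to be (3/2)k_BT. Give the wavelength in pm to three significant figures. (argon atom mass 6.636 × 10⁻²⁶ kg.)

KE = (3/2)k_BT = 1.5 × 1.381 × 10⁻²³ × 1170 = 2.424 × 10⁻²⁰ J.
p = √(2mKE) = √(2 × 6.636 × 10⁻²⁶ × 2.424 × 10⁻²⁰) = 5.672 × 10⁻²³ kg·m/s.
λ = h/p = 1.17 × 10⁻¹¹ m = 11.7 pm.

λ = 11.7 pm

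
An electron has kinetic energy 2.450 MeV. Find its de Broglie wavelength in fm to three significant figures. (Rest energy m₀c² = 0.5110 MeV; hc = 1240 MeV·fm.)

λ = 425 fm

Total energy E = KE + m₀c² = 2.450 + 0.5110 = 2.9610 MeV.
(pc)² = E² − (m₀c²)² = (2.9610)² − (0.5110)² = 8.506 MeV², so pc = 2.917 MeV.
λ = hc/(pc) = 1240 MeV·fm / 2.917 MeV = 425 fm.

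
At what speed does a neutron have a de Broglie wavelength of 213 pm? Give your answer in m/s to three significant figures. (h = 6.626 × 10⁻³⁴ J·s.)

v = 1860 m/s

p = h/λ = 6.626 × 10⁻³⁴ / 2.130 × 10⁻¹⁰ = 3.111 × 10⁻²⁴ kg·m/s.
v = p/m = 3.111 × 10⁻²⁴ / 1.675 × 10⁻²⁷ = 1.86 × 10³ m/s = 1860 m/s.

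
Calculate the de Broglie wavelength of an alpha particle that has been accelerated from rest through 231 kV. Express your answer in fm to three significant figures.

λ = 21.1 fm

KE = 2eV = 2 × 1.602 × 10⁻¹⁹ × 2.310 × 10⁵ = 7.401 × 10⁻¹⁴ J.
p = √(2mKE) = √(2 × 6.645 × 10⁻²⁷ × 7.401 × 10⁻¹⁴) = 3.136 × 10⁻²⁰ kg·m/s.
λ = h/p = 6.626 × 10⁻³⁴ / 3.136 × 10⁻²⁰ = 2.11 × 10⁻¹⁴ m = 21.1 fm.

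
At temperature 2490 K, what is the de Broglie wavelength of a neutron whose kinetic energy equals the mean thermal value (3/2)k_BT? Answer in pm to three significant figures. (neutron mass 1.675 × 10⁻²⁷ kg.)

λ = 50.4 pm

KE = (3/2)k_BT = 1.5 × 1.381 × 10⁻²³ × 2490 = 5.158 × 10⁻²⁰ J.
p = √(2mKE) = √(2 × 1.675 × 10⁻²⁷ × 5.158 × 10⁻²⁰) = 1.315 × 10⁻²³ kg·m/s.
λ = h/p = 5.04 × 10⁻¹¹ m = 50.4 pm.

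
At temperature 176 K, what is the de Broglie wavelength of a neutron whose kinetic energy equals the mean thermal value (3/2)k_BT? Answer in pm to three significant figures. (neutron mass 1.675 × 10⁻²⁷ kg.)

KE = (3/2)k_BT = 1.5 × 1.381 × 10⁻²³ × 176 = 3.646 × 10⁻²¹ J.
p = √(2mKE) = √(2 × 1.675 × 10⁻²⁷ × 3.646 × 10⁻²¹) = 3.495 × 10⁻²⁴ kg·m/s.
λ = h/p = 1.90 × 10⁻¹⁰ m = 190 pm.

λ = 190 pm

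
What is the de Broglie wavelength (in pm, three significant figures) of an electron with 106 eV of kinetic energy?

KE = 106 eV = 1.698 × 10⁻¹⁷ J.
p = √(2mKE) = √(2 × 9.109 × 10⁻³¹ × 1.698 × 10⁻¹⁷) = 5.562 × 10⁻²⁴ kg·m/s.
λ = h/p = 6.626 × 10⁻³⁴ / 5.562 × 10⁻²⁴ = 1.19 × 10⁻¹⁰ m = 119 pm.

λ = 119 pm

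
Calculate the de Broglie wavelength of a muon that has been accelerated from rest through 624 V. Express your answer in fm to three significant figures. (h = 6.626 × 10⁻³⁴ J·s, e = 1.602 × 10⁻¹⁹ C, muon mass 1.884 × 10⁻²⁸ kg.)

KE = eV = 1.602 × 10⁻¹⁹ × 624.0 = 9.996 × 10⁻¹⁷ J.
p = √(2mKE) = √(2 × 1.884 × 10⁻²⁸ × 9.996 × 10⁻¹⁷) = 1.941 × 10⁻²² kg·m/s.
λ = h/p = 6.626 × 10⁻³⁴ / 1.941 × 10⁻²² = 3.41 × 10⁻¹² m = 3410 fm.

λ = 3410 fm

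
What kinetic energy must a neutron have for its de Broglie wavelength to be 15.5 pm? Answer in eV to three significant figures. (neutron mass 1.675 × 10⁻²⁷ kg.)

KE = 3.41 eV

p = h/λ = 6.626 × 10⁻³⁴ / 1.550 × 10⁻¹¹ = 4.275 × 10⁻²³ kg·m/s.
KE = p²/(2m) = (4.275 × 10⁻²³)² / (2 × 1.675 × 10⁻²⁷) = 5.455 × 10⁻¹⁹ J = 3.41 eV.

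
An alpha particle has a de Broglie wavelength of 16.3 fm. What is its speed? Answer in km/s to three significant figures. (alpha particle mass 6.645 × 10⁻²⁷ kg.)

v = 6120 km/s

p = h/λ = 6.626 × 10⁻³⁴ / 1.630 × 10⁻¹⁴ = 4.065 × 10⁻²⁰ kg·m/s.
v = p/m = 4.065 × 10⁻²⁰ / 6.645 × 10⁻²⁷ = 6.12 × 10⁶ m/s = 6120 km/s.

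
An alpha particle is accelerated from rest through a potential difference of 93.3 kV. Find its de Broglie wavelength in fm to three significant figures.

λ = 33.2 fm

KE = 2eV = 2 × 1.602 × 10⁻¹⁹ × 9.330 × 10⁴ = 2.989 × 10⁻¹⁴ J.
p = √(2mKE) = √(2 × 6.645 × 10⁻²⁷ × 2.989 × 10⁻¹⁴) = 1.993 × 10⁻²⁰ kg·m/s.
λ = h/p = 6.626 × 10⁻³⁴ / 1.993 × 10⁻²⁰ = 3.32 × 10⁻¹⁴ m = 33.2 fm.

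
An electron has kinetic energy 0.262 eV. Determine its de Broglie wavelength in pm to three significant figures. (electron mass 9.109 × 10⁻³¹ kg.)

KE = 0.262 eV = 4.197 × 10⁻²⁰ J.
p = √(2mKE) = √(2 × 9.109 × 10⁻³¹ × 4.197 × 10⁻²⁰) = 2.765 × 10⁻²⁵ kg·m/s.
λ = h/p = 6.626 × 10⁻³⁴ / 2.765 × 10⁻²⁵ = 2.40 × 10⁻⁹ m = 2400 pm.

λ = 2400 pm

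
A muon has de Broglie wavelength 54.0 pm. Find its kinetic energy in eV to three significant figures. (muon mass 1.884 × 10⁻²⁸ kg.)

p = h/λ = 6.626 × 10⁻³⁴ / 5.400 × 10⁻¹¹ = 1.227 × 10⁻²³ kg·m/s.
KE = p²/(2m) = (1.227 × 10⁻²³)² / (2 × 1.884 × 10⁻²⁸) = 3.996 × 10⁻¹⁹ J = 2.49 eV.

KE = 2.49 eV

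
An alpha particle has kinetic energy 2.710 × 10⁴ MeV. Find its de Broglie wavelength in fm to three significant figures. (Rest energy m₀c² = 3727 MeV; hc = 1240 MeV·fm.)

Total energy E = KE + m₀c² = 2.710 × 10⁴ + 3727 = 30827 MeV.
(pc)² = E² − (m₀c²)² = (30827)² − (3727)² = 9.364 × 10⁸ MeV², so pc = 3.060 × 10⁴ MeV.
λ = hc/(pc) = 1240 MeV·fm / 3.060 × 10⁴ MeV = 0.0405 fm.

λ = 0.0405 fm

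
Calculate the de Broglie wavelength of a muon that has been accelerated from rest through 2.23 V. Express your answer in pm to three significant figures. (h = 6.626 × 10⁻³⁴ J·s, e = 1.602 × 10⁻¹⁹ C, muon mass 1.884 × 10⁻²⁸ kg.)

KE = eV = 1.602 × 10⁻¹⁹ × 2.230 = 3.572 × 10⁻¹⁹ J.
p = √(2mKE) = √(2 × 1.884 × 10⁻²⁸ × 3.572 × 10⁻¹⁹) = 1.160 × 10⁻²³ kg·m/s.
λ = h/p = 6.626 × 10⁻³⁴ / 1.160 × 10⁻²³ = 5.71 × 10⁻¹¹ m = 57.1 pm.

λ = 57.1 pm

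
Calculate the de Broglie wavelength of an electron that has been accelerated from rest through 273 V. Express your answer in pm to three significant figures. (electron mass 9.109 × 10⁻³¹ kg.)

KE = eV = 1.602 × 10⁻¹⁹ × 273.0 = 4.373 × 10⁻¹⁷ J.
p = √(2mKE) = √(2 × 9.109 × 10⁻³¹ × 4.373 × 10⁻¹⁷) = 8.926 × 10⁻²⁴ kg·m/s.
λ = h/p = 6.626 × 10⁻³⁴ / 8.926 × 10⁻²⁴ = 7.42 × 10⁻¹¹ m = 74.2 pm.

λ = 74.2 pm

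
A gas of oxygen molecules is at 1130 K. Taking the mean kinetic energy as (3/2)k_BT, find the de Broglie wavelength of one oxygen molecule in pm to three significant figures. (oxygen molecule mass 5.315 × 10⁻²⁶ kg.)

λ = 13.3 pm

KE = (3/2)k_BT = 1.5 × 1.381 × 10⁻²³ × 1130 = 2.341 × 10⁻²⁰ J.
p = √(2mKE) = √(2 × 5.315 × 10⁻²⁶ × 2.341 × 10⁻²⁰) = 4.988 × 10⁻²³ kg·m/s.
λ = h/p = 1.33 × 10⁻¹¹ m = 13.3 pm.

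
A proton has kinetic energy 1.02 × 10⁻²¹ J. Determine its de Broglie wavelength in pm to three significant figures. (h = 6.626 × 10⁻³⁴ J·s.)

p = √(2mKE) = √(2 × 1.673 × 10⁻²⁷ × 1.020 × 10⁻²¹) = 1.847 × 10⁻²⁴ kg·m/s.
λ = h/p = 6.626 × 10⁻³⁴ / 1.847 × 10⁻²⁴ = 3.59 × 10⁻¹⁰ m = 359 pm.

λ = 359 pm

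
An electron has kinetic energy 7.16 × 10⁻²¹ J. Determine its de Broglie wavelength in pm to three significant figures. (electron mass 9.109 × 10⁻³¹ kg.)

λ = 5800 pm

p = √(2mKE) = √(2 × 9.109 × 10⁻³¹ × 7.160 × 10⁻²¹) = 1.142 × 10⁻²⁵ kg·m/s.
λ = h/p = 6.626 × 10⁻³⁴ / 1.142 × 10⁻²⁵ = 5.80 × 10⁻⁹ m = 5800 pm.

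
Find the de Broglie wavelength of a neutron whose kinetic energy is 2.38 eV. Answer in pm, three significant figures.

λ = 18.5 pm

KE = 2.38 eV = 3.813 × 10⁻¹⁹ J.
p = √(2mKE) = √(2 × 1.675 × 10⁻²⁷ × 3.813 × 10⁻¹⁹) = 3.574 × 10⁻²³ kg·m/s.
λ = h/p = 6.626 × 10⁻³⁴ / 3.574 × 10⁻²³ = 1.85 × 10⁻¹¹ m = 18.5 pm.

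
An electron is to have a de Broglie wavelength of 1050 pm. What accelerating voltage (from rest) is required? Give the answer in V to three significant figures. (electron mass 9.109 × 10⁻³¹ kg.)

V = 1.36 V

p = h/λ = 6.626 × 10⁻³⁴ / 1.050 × 10⁻⁹ = 6.310 × 10⁻²⁵ kg·m/s.
KE = p²/(2m) = 2.186 × 10⁻¹⁹ J.
V = KE/e = 2.186 × 10⁻¹⁹ / (1.602 × 10⁻¹⁹) = 1.36 V.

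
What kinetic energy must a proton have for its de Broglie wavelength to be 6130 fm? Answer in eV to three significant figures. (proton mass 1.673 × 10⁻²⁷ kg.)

p = h/λ = 6.626 × 10⁻³⁴ / 6.130 × 10⁻¹² = 1.081 × 10⁻²² kg·m/s.
KE = p²/(2m) = (1.081 × 10⁻²²)² / (2 × 1.673 × 10⁻²⁷) = 3.492 × 10⁻¹⁸ J = 21.8 eV.

KE = 21.8 eV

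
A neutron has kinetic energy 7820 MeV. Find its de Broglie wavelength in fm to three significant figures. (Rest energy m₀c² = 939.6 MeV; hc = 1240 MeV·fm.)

Total energy E = KE + m₀c² = 7820 + 939.6 = 8759.6 MeV.
(pc)² = E² − (m₀c²)² = (8759.6)² − (939.6)² = 7.585 × 10⁷ MeV², so pc = 8709 MeV.
λ = hc/(pc) = 1240 MeV·fm / 8709 MeV = 0.142 fm.

λ = 0.142 fm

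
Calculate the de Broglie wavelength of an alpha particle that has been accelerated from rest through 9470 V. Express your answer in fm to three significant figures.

KE = 2eV = 2 × 1.602 × 10⁻¹⁹ × 9470 = 3.034 × 10⁻¹⁵ J.
p = √(2mKE) = √(2 × 6.645 × 10⁻²⁷ × 3.034 × 10⁻¹⁵) = 6.350 × 10⁻²¹ kg·m/s.
λ = h/p = 6.626 × 10⁻³⁴ / 6.350 × 10⁻²¹ = 1.04 × 10⁻¹³ m = 104 fm.

λ = 104 fm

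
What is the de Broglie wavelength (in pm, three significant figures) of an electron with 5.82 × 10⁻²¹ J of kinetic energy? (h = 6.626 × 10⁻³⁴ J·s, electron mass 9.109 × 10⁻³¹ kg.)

λ = 6430 pm

p = √(2mKE) = √(2 × 9.109 × 10⁻³¹ × 5.820 × 10⁻²¹) = 1.030 × 10⁻²⁵ kg·m/s.
λ = h/p = 6.626 × 10⁻³⁴ / 1.030 × 10⁻²⁵ = 6.43 × 10⁻⁹ m = 6430 pm.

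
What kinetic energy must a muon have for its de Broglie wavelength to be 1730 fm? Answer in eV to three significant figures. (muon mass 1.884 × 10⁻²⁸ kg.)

p = h/λ = 6.626 × 10⁻³⁴ / 1.730 × 10⁻¹² = 3.830 × 10⁻²² kg·m/s.
KE = p²/(2m) = (3.830 × 10⁻²²)² / (2 × 1.884 × 10⁻²⁸) = 3.893 × 10⁻¹⁶ J = 2430 eV.

KE = 2430 eV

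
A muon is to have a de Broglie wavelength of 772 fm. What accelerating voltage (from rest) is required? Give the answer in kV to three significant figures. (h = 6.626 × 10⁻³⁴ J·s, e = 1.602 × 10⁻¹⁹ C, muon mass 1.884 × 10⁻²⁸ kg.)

V = 12.2 kV

p = h/λ = 6.626 × 10⁻³⁴ / 7.720 × 10⁻¹³ = 8.583 × 10⁻²² kg·m/s.
KE = p²/(2m) = 1.955 × 10⁻¹⁵ J.
V = KE/e = 1.955 × 10⁻¹⁵ / (1.602 × 10⁻¹⁹) = 12.2 kV.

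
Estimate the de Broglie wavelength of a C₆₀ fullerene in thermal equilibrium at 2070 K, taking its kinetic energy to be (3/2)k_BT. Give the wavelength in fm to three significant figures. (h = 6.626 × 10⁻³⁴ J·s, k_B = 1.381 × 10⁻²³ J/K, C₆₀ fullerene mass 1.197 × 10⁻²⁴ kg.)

KE = (3/2)k_BT = 1.5 × 1.381 × 10⁻²³ × 2070 = 4.288 × 10⁻²⁰ J.
p = √(2mKE) = √(2 × 1.197 × 10⁻²⁴ × 4.288 × 10⁻²⁰) = 3.204 × 10⁻²² kg·m/s.
λ = h/p = 2.07 × 10⁻¹² m = 2070 fm.

λ = 2070 fm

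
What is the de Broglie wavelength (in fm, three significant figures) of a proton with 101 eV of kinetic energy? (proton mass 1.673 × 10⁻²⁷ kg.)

KE = 101 eV = 1.618 × 10⁻¹⁷ J.
p = √(2mKE) = √(2 × 1.673 × 10⁻²⁷ × 1.618 × 10⁻¹⁷) = 2.327 × 10⁻²² kg·m/s.
λ = h/p = 6.626 × 10⁻³⁴ / 2.327 × 10⁻²² = 2.85 × 10⁻¹² m = 2850 fm.

λ = 2850 fm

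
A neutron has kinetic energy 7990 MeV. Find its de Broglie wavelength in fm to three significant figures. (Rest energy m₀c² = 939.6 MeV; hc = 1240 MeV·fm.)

λ = 0.140 fm

Total energy E = KE + m₀c² = 7990 + 939.6 = 8929.6 MeV.
(pc)² = E² − (m₀c²)² = (8929.6)² − (939.6)² = 7.885 × 10⁷ MeV², so pc = 8880 MeV.
λ = hc/(pc) = 1240 MeV·fm / 8880 MeV = 0.140 fm.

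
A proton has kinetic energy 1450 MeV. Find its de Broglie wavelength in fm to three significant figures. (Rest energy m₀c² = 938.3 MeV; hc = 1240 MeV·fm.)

λ = 0.565 fm

Total energy E = KE + m₀c² = 1450 + 938.3 = 2388.3 MeV.
(pc)² = E² − (m₀c²)² = (2388.3)² − (938.3)² = 4.824 × 10⁶ MeV², so pc = 2196 MeV.
λ = hc/(pc) = 1240 MeV·fm / 2196 MeV = 0.565 fm.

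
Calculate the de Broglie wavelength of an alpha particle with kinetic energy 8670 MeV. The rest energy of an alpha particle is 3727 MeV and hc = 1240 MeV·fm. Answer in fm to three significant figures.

Total energy E = KE + m₀c² = 8670 + 3727 = 12397 MeV.
(pc)² = E² − (m₀c²)² = (12397)² − (3727)² = 1.398 × 10⁸ MeV², so pc = 1.182 × 10⁴ MeV.
λ = hc/(pc) = 1240 MeV·fm / 1.182 × 10⁴ MeV = 0.105 fm.

λ = 0.105 fm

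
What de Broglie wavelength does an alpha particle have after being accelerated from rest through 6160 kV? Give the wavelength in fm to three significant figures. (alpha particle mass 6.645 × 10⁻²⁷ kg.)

KE = 2eV = 2 × 1.602 × 10⁻¹⁹ × 6.160 × 10⁶ = 1.974 × 10⁻¹² J.
p = √(2mKE) = √(2 × 6.645 × 10⁻²⁷ × 1.974 × 10⁻¹²) = 1.620 × 10⁻¹⁹ kg·m/s.
λ = h/p = 6.626 × 10⁻³⁴ / 1.620 × 10⁻¹⁹ = 4.09 × 10⁻¹⁵ m = 4.09 fm.

λ = 4.09 fm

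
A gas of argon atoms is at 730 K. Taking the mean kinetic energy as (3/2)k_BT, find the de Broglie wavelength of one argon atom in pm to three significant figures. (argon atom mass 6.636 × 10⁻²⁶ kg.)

KE = (3/2)k_BT = 1.5 × 1.381 × 10⁻²³ × 730 = 1.512 × 10⁻²⁰ J.
p = √(2mKE) = √(2 × 6.636 × 10⁻²⁶ × 1.512 × 10⁻²⁰) = 4.480 × 10⁻²³ kg·m/s.
λ = h/p = 1.48 × 10⁻¹¹ m = 14.8 pm.

λ = 14.8 pm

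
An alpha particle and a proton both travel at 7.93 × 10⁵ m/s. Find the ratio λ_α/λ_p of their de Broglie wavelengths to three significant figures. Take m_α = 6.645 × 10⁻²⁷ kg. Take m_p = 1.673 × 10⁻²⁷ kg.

λ_α/λ_p = 0.252

At fixed v, p = mv so λ = h/(mv) ∝ 1/m.
λ_α/λ_p = m_p/m_α = 1.673 × 10⁻²⁷/6.645 × 10⁻²⁷ = 0.252.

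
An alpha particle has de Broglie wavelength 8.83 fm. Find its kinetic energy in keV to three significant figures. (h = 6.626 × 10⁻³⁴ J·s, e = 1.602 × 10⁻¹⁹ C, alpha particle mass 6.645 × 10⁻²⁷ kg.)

p = h/λ = 6.626 × 10⁻³⁴ / 8.830 × 10⁻¹⁵ = 7.504 × 10⁻²⁰ kg·m/s.
KE = p²/(2m) = (7.504 × 10⁻²⁰)² / (2 × 6.645 × 10⁻²⁷) = 4.237 × 10⁻¹³ J = 2640 keV.

KE = 2640 keV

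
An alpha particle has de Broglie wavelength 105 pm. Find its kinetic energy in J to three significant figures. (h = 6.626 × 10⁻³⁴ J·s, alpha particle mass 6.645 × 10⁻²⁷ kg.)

p = h/λ = 6.626 × 10⁻³⁴ / 1.050 × 10⁻¹⁰ = 6.310 × 10⁻²⁴ kg·m/s.
KE = p²/(2m) = (6.310 × 10⁻²⁴)² / (2 × 6.645 × 10⁻²⁷) = 2.996 × 10⁻²¹ J = 3.00 × 10⁻²¹ J.

KE = 3.00 × 10⁻²¹ J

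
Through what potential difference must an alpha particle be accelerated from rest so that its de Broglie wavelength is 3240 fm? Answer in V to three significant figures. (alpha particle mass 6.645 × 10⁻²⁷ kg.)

p = h/λ = 6.626 × 10⁻³⁴ / 3.240 × 10⁻¹² = 2.045 × 10⁻²² kg·m/s.
KE = p²/(2m) = 3.147 × 10⁻¹⁸ J.
V = KE/2e = 3.147 × 10⁻¹⁸ / (2 × 1.602 × 10⁻¹⁹) = 9.82 V.

V = 9.82 V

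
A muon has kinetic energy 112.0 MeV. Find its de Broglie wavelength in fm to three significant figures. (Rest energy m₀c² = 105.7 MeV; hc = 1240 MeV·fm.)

λ = 6.52 fm

Total energy E = KE + m₀c² = 112.0 + 105.7 = 217.7 MeV.
(pc)² = E² − (m₀c²)² = (217.7)² − (105.7)² = 3.622 × 10⁴ MeV², so pc = 190.3 MeV.
λ = hc/(pc) = 1240 MeV·fm / 190.3 MeV = 6.52 fm.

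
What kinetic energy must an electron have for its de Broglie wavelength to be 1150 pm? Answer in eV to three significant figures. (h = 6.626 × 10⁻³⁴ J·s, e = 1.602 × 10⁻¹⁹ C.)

KE = 1.14 eV

p = h/λ = 6.626 × 10⁻³⁴ / 1.150 × 10⁻⁹ = 5.762 × 10⁻²⁵ kg·m/s.
KE = p²/(2m) = (5.762 × 10⁻²⁵)² / (2 × 9.109 × 10⁻³¹) = 1.822 × 10⁻¹⁹ J = 1.14 eV.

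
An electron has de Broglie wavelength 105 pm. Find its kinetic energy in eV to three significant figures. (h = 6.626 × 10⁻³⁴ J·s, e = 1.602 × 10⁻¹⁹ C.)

p = h/λ = 6.626 × 10⁻³⁴ / 1.050 × 10⁻¹⁰ = 6.310 × 10⁻²⁴ kg·m/s.
KE = p²/(2m) = (6.310 × 10⁻²⁴)² / (2 × 9.109 × 10⁻³¹) = 2.186 × 10⁻¹⁷ J = 136 eV.

KE = 136 eV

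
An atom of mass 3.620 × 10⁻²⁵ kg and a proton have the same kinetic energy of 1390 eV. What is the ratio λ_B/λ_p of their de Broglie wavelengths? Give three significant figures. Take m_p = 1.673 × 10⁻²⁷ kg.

λ_B/λ_p = 0.0680

At fixed KE, p = √(2mKE) so λ = h/p ∝ 1/√m.
λ_B/λ_p = √(m_p/m_B) = √(1.673 × 10⁻²⁷/3.620 × 10⁻²⁵) = √(4.622 × 10⁻³) = 0.0680.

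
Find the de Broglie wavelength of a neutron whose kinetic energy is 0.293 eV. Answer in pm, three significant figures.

λ = 52.8 pm

KE = 0.293 eV = 4.694 × 10⁻²⁰ J.
p = √(2mKE) = √(2 × 1.675 × 10⁻²⁷ × 4.694 × 10⁻²⁰) = 1.254 × 10⁻²³ kg·m/s.
λ = h/p = 6.626 × 10⁻³⁴ / 1.254 × 10⁻²³ = 5.28 × 10⁻¹¹ m = 52.8 pm.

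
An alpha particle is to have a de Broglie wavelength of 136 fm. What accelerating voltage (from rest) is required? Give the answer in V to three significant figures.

p = h/λ = 6.626 × 10⁻³⁴ / 1.360 × 10⁻¹³ = 4.872 × 10⁻²¹ kg·m/s.
KE = p²/(2m) = 1.786 × 10⁻¹⁵ J.
V = KE/2e = 1.786 × 10⁻¹⁵ / (2 × 1.602 × 10⁻¹⁹) = 5570 V.

V = 5570 V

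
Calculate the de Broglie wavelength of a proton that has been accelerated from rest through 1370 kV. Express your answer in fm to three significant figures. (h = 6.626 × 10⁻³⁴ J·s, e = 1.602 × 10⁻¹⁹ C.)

KE = eV = 1.602 × 10⁻¹⁹ × 1.370 × 10⁶ = 2.195 × 10⁻¹³ J.
p = √(2mKE) = √(2 × 1.673 × 10⁻²⁷ × 2.195 × 10⁻¹³) = 2.710 × 10⁻²⁰ kg·m/s.
λ = h/p = 6.626 × 10⁻³⁴ / 2.710 × 10⁻²⁰ = 2.45 × 10⁻¹⁴ m = 24.5 fm.

λ = 24.5 fm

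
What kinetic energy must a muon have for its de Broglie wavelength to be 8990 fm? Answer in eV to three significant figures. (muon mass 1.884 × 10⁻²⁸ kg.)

p = h/λ = 6.626 × 10⁻³⁴ / 8.990 × 10⁻¹² = 7.370 × 10⁻²³ kg·m/s.
KE = p²/(2m) = (7.370 × 10⁻²³)² / (2 × 1.884 × 10⁻²⁸) = 1.442 × 10⁻¹⁷ J = 90.0 eV.

KE = 90.0 eV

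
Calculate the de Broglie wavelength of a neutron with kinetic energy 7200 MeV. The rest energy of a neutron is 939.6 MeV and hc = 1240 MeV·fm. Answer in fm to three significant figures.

Total energy E = KE + m₀c² = 7200 + 939.6 = 8139.6 MeV.
(pc)² = E² − (m₀c²)² = (8139.6)² − (939.6)² = 6.537 × 10⁷ MeV², so pc = 8085 MeV.
λ = hc/(pc) = 1240 MeV·fm / 8085 MeV = 0.153 fm.

λ = 0.153 fm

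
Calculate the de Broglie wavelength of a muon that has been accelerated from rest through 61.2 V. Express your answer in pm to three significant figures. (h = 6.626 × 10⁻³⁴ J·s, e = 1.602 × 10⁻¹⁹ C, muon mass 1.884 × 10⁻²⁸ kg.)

λ = 10.9 pm

KE = eV = 1.602 × 10⁻¹⁹ × 61.20 = 9.804 × 10⁻¹⁸ J.
p = √(2mKE) = √(2 × 1.884 × 10⁻²⁸ × 9.804 × 10⁻¹⁸) = 6.078 × 10⁻²³ kg·m/s.
λ = h/p = 6.626 × 10⁻³⁴ / 6.078 × 10⁻²³ = 1.09 × 10⁻¹¹ m = 10.9 pm.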